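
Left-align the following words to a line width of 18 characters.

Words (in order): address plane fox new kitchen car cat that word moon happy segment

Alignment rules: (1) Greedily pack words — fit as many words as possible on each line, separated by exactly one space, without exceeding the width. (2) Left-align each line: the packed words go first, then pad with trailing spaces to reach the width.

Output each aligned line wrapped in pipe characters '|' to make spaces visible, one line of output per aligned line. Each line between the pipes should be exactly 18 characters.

Line 1: ['address', 'plane', 'fox'] (min_width=17, slack=1)
Line 2: ['new', 'kitchen', 'car'] (min_width=15, slack=3)
Line 3: ['cat', 'that', 'word', 'moon'] (min_width=18, slack=0)
Line 4: ['happy', 'segment'] (min_width=13, slack=5)

Answer: |address plane fox |
|new kitchen car   |
|cat that word moon|
|happy segment     |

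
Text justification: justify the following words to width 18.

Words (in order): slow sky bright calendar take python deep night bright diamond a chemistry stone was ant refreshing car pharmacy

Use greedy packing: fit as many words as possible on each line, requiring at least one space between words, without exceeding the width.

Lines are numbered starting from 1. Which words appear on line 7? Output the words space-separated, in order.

Answer: car pharmacy

Derivation:
Line 1: ['slow', 'sky', 'bright'] (min_width=15, slack=3)
Line 2: ['calendar', 'take'] (min_width=13, slack=5)
Line 3: ['python', 'deep', 'night'] (min_width=17, slack=1)
Line 4: ['bright', 'diamond', 'a'] (min_width=16, slack=2)
Line 5: ['chemistry', 'stone'] (min_width=15, slack=3)
Line 6: ['was', 'ant', 'refreshing'] (min_width=18, slack=0)
Line 7: ['car', 'pharmacy'] (min_width=12, slack=6)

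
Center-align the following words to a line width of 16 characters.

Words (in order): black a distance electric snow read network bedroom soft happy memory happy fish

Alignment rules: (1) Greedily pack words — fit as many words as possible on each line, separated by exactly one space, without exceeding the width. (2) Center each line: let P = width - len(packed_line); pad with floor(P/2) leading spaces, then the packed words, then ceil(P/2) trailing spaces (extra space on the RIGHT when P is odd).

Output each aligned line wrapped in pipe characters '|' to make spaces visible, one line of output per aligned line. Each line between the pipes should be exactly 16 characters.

Line 1: ['black', 'a', 'distance'] (min_width=16, slack=0)
Line 2: ['electric', 'snow'] (min_width=13, slack=3)
Line 3: ['read', 'network'] (min_width=12, slack=4)
Line 4: ['bedroom', 'soft'] (min_width=12, slack=4)
Line 5: ['happy', 'memory'] (min_width=12, slack=4)
Line 6: ['happy', 'fish'] (min_width=10, slack=6)

Answer: |black a distance|
| electric snow  |
|  read network  |
|  bedroom soft  |
|  happy memory  |
|   happy fish   |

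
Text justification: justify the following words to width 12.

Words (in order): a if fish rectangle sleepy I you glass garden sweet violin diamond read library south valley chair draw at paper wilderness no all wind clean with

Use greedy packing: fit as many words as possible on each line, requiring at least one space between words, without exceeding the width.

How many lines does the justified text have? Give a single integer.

Line 1: ['a', 'if', 'fish'] (min_width=9, slack=3)
Line 2: ['rectangle'] (min_width=9, slack=3)
Line 3: ['sleepy', 'I', 'you'] (min_width=12, slack=0)
Line 4: ['glass', 'garden'] (min_width=12, slack=0)
Line 5: ['sweet', 'violin'] (min_width=12, slack=0)
Line 6: ['diamond', 'read'] (min_width=12, slack=0)
Line 7: ['library'] (min_width=7, slack=5)
Line 8: ['south', 'valley'] (min_width=12, slack=0)
Line 9: ['chair', 'draw'] (min_width=10, slack=2)
Line 10: ['at', 'paper'] (min_width=8, slack=4)
Line 11: ['wilderness'] (min_width=10, slack=2)
Line 12: ['no', 'all', 'wind'] (min_width=11, slack=1)
Line 13: ['clean', 'with'] (min_width=10, slack=2)
Total lines: 13

Answer: 13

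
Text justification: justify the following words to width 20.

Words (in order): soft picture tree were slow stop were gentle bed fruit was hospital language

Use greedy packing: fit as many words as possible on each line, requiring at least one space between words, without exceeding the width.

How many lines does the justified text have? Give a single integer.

Line 1: ['soft', 'picture', 'tree'] (min_width=17, slack=3)
Line 2: ['were', 'slow', 'stop', 'were'] (min_width=19, slack=1)
Line 3: ['gentle', 'bed', 'fruit', 'was'] (min_width=20, slack=0)
Line 4: ['hospital', 'language'] (min_width=17, slack=3)
Total lines: 4

Answer: 4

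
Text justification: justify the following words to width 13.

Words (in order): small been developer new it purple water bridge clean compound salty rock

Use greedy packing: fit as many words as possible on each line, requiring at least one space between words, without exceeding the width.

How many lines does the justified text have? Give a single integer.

Answer: 7

Derivation:
Line 1: ['small', 'been'] (min_width=10, slack=3)
Line 2: ['developer', 'new'] (min_width=13, slack=0)
Line 3: ['it', 'purple'] (min_width=9, slack=4)
Line 4: ['water', 'bridge'] (min_width=12, slack=1)
Line 5: ['clean'] (min_width=5, slack=8)
Line 6: ['compound'] (min_width=8, slack=5)
Line 7: ['salty', 'rock'] (min_width=10, slack=3)
Total lines: 7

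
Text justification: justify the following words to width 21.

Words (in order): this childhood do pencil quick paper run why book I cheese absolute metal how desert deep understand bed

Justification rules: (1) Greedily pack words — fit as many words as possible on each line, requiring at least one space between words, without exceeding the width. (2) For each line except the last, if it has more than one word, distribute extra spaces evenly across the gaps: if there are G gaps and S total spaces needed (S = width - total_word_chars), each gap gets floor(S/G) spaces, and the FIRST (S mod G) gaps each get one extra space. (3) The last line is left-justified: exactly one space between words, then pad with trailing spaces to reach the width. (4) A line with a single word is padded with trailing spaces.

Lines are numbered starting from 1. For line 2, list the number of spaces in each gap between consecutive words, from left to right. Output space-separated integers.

Answer: 3 2

Derivation:
Line 1: ['this', 'childhood', 'do'] (min_width=17, slack=4)
Line 2: ['pencil', 'quick', 'paper'] (min_width=18, slack=3)
Line 3: ['run', 'why', 'book', 'I', 'cheese'] (min_width=21, slack=0)
Line 4: ['absolute', 'metal', 'how'] (min_width=18, slack=3)
Line 5: ['desert', 'deep'] (min_width=11, slack=10)
Line 6: ['understand', 'bed'] (min_width=14, slack=7)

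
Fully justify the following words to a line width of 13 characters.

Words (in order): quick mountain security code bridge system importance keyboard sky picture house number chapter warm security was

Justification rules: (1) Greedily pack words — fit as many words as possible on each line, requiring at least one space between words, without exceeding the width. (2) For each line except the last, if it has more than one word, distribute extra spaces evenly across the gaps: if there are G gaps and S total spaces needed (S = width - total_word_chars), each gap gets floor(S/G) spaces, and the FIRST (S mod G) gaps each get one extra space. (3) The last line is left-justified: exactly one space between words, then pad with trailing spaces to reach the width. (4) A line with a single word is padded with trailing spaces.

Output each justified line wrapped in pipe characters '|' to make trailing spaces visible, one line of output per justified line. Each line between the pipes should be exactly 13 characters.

Answer: |quick        |
|mountain     |
|security code|
|bridge system|
|importance   |
|keyboard  sky|
|picture house|
|number       |
|chapter  warm|
|security was |

Derivation:
Line 1: ['quick'] (min_width=5, slack=8)
Line 2: ['mountain'] (min_width=8, slack=5)
Line 3: ['security', 'code'] (min_width=13, slack=0)
Line 4: ['bridge', 'system'] (min_width=13, slack=0)
Line 5: ['importance'] (min_width=10, slack=3)
Line 6: ['keyboard', 'sky'] (min_width=12, slack=1)
Line 7: ['picture', 'house'] (min_width=13, slack=0)
Line 8: ['number'] (min_width=6, slack=7)
Line 9: ['chapter', 'warm'] (min_width=12, slack=1)
Line 10: ['security', 'was'] (min_width=12, slack=1)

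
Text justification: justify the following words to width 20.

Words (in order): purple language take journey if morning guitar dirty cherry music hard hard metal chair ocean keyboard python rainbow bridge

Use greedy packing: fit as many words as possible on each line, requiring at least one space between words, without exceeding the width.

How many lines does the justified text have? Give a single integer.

Answer: 7

Derivation:
Line 1: ['purple', 'language', 'take'] (min_width=20, slack=0)
Line 2: ['journey', 'if', 'morning'] (min_width=18, slack=2)
Line 3: ['guitar', 'dirty', 'cherry'] (min_width=19, slack=1)
Line 4: ['music', 'hard', 'hard'] (min_width=15, slack=5)
Line 5: ['metal', 'chair', 'ocean'] (min_width=17, slack=3)
Line 6: ['keyboard', 'python'] (min_width=15, slack=5)
Line 7: ['rainbow', 'bridge'] (min_width=14, slack=6)
Total lines: 7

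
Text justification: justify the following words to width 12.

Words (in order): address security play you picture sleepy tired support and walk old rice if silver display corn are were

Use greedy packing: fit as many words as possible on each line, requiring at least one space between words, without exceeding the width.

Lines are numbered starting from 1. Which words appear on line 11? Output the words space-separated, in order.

Answer: are were

Derivation:
Line 1: ['address'] (min_width=7, slack=5)
Line 2: ['security'] (min_width=8, slack=4)
Line 3: ['play', 'you'] (min_width=8, slack=4)
Line 4: ['picture'] (min_width=7, slack=5)
Line 5: ['sleepy', 'tired'] (min_width=12, slack=0)
Line 6: ['support', 'and'] (min_width=11, slack=1)
Line 7: ['walk', 'old'] (min_width=8, slack=4)
Line 8: ['rice', 'if'] (min_width=7, slack=5)
Line 9: ['silver'] (min_width=6, slack=6)
Line 10: ['display', 'corn'] (min_width=12, slack=0)
Line 11: ['are', 'were'] (min_width=8, slack=4)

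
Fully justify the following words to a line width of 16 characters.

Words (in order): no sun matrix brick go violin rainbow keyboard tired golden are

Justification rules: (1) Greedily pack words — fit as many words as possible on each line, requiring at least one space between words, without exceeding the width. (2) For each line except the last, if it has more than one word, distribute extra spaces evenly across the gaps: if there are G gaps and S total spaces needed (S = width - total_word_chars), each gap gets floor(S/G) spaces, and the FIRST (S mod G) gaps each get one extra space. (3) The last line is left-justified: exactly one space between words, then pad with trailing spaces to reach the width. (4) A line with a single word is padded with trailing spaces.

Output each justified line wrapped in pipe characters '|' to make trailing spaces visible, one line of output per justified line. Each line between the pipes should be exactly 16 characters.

Line 1: ['no', 'sun', 'matrix'] (min_width=13, slack=3)
Line 2: ['brick', 'go', 'violin'] (min_width=15, slack=1)
Line 3: ['rainbow', 'keyboard'] (min_width=16, slack=0)
Line 4: ['tired', 'golden', 'are'] (min_width=16, slack=0)

Answer: |no   sun  matrix|
|brick  go violin|
|rainbow keyboard|
|tired golden are|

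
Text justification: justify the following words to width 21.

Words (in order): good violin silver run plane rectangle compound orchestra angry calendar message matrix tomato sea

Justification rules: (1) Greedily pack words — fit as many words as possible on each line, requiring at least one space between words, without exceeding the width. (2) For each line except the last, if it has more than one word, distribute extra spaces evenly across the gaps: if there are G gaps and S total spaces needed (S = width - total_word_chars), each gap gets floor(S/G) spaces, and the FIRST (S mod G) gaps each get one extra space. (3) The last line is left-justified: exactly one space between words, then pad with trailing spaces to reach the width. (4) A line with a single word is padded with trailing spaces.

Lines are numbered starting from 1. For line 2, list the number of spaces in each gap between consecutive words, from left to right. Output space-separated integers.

Answer: 2 2

Derivation:
Line 1: ['good', 'violin', 'silver'] (min_width=18, slack=3)
Line 2: ['run', 'plane', 'rectangle'] (min_width=19, slack=2)
Line 3: ['compound', 'orchestra'] (min_width=18, slack=3)
Line 4: ['angry', 'calendar'] (min_width=14, slack=7)
Line 5: ['message', 'matrix', 'tomato'] (min_width=21, slack=0)
Line 6: ['sea'] (min_width=3, slack=18)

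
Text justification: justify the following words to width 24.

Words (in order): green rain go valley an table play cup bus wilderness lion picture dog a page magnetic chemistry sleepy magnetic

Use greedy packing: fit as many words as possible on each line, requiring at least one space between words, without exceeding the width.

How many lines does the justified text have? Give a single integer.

Answer: 6

Derivation:
Line 1: ['green', 'rain', 'go', 'valley', 'an'] (min_width=23, slack=1)
Line 2: ['table', 'play', 'cup', 'bus'] (min_width=18, slack=6)
Line 3: ['wilderness', 'lion', 'picture'] (min_width=23, slack=1)
Line 4: ['dog', 'a', 'page', 'magnetic'] (min_width=19, slack=5)
Line 5: ['chemistry', 'sleepy'] (min_width=16, slack=8)
Line 6: ['magnetic'] (min_width=8, slack=16)
Total lines: 6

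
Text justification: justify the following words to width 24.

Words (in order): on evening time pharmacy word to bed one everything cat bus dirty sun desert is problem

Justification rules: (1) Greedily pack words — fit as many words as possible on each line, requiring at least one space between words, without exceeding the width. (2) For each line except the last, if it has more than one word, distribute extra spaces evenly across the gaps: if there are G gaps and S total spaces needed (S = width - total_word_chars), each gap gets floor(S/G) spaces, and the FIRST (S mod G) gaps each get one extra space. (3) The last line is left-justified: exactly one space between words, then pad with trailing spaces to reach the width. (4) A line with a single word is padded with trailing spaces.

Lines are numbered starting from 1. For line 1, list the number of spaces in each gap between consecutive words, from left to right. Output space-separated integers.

Answer: 1 1 1

Derivation:
Line 1: ['on', 'evening', 'time', 'pharmacy'] (min_width=24, slack=0)
Line 2: ['word', 'to', 'bed', 'one'] (min_width=15, slack=9)
Line 3: ['everything', 'cat', 'bus', 'dirty'] (min_width=24, slack=0)
Line 4: ['sun', 'desert', 'is', 'problem'] (min_width=21, slack=3)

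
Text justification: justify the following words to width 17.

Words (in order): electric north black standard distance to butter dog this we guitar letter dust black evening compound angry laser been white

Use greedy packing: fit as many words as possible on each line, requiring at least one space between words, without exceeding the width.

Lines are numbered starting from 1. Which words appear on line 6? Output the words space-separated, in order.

Answer: dust black

Derivation:
Line 1: ['electric', 'north'] (min_width=14, slack=3)
Line 2: ['black', 'standard'] (min_width=14, slack=3)
Line 3: ['distance', 'to'] (min_width=11, slack=6)
Line 4: ['butter', 'dog', 'this'] (min_width=15, slack=2)
Line 5: ['we', 'guitar', 'letter'] (min_width=16, slack=1)
Line 6: ['dust', 'black'] (min_width=10, slack=7)
Line 7: ['evening', 'compound'] (min_width=16, slack=1)
Line 8: ['angry', 'laser', 'been'] (min_width=16, slack=1)
Line 9: ['white'] (min_width=5, slack=12)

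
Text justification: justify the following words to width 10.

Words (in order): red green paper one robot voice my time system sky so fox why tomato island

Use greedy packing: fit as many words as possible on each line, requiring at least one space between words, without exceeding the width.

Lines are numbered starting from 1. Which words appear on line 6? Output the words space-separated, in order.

Line 1: ['red', 'green'] (min_width=9, slack=1)
Line 2: ['paper', 'one'] (min_width=9, slack=1)
Line 3: ['robot'] (min_width=5, slack=5)
Line 4: ['voice', 'my'] (min_width=8, slack=2)
Line 5: ['time'] (min_width=4, slack=6)
Line 6: ['system', 'sky'] (min_width=10, slack=0)
Line 7: ['so', 'fox', 'why'] (min_width=10, slack=0)
Line 8: ['tomato'] (min_width=6, slack=4)
Line 9: ['island'] (min_width=6, slack=4)

Answer: system sky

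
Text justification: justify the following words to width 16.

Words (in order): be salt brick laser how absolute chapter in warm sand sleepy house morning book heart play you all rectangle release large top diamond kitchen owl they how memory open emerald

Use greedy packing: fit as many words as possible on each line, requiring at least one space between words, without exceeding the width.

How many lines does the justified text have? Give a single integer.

Answer: 13

Derivation:
Line 1: ['be', 'salt', 'brick'] (min_width=13, slack=3)
Line 2: ['laser', 'how'] (min_width=9, slack=7)
Line 3: ['absolute', 'chapter'] (min_width=16, slack=0)
Line 4: ['in', 'warm', 'sand'] (min_width=12, slack=4)
Line 5: ['sleepy', 'house'] (min_width=12, slack=4)
Line 6: ['morning', 'book'] (min_width=12, slack=4)
Line 7: ['heart', 'play', 'you'] (min_width=14, slack=2)
Line 8: ['all', 'rectangle'] (min_width=13, slack=3)
Line 9: ['release', 'large'] (min_width=13, slack=3)
Line 10: ['top', 'diamond'] (min_width=11, slack=5)
Line 11: ['kitchen', 'owl', 'they'] (min_width=16, slack=0)
Line 12: ['how', 'memory', 'open'] (min_width=15, slack=1)
Line 13: ['emerald'] (min_width=7, slack=9)
Total lines: 13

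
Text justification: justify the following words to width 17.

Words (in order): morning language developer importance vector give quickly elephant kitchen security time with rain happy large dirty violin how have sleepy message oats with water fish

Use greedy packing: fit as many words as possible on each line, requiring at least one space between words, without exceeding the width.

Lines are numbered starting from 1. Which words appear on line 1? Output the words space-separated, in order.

Answer: morning language

Derivation:
Line 1: ['morning', 'language'] (min_width=16, slack=1)
Line 2: ['developer'] (min_width=9, slack=8)
Line 3: ['importance', 'vector'] (min_width=17, slack=0)
Line 4: ['give', 'quickly'] (min_width=12, slack=5)
Line 5: ['elephant', 'kitchen'] (min_width=16, slack=1)
Line 6: ['security', 'time'] (min_width=13, slack=4)
Line 7: ['with', 'rain', 'happy'] (min_width=15, slack=2)
Line 8: ['large', 'dirty'] (min_width=11, slack=6)
Line 9: ['violin', 'how', 'have'] (min_width=15, slack=2)
Line 10: ['sleepy', 'message'] (min_width=14, slack=3)
Line 11: ['oats', 'with', 'water'] (min_width=15, slack=2)
Line 12: ['fish'] (min_width=4, slack=13)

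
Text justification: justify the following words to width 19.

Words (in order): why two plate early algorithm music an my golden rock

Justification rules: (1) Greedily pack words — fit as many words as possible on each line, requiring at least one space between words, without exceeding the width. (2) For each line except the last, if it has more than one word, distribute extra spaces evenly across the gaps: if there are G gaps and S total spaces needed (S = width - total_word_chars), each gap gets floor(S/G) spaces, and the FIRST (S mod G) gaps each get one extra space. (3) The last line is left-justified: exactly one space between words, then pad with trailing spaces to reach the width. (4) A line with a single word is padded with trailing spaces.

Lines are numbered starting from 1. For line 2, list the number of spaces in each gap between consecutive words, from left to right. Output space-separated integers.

Answer: 2 1

Derivation:
Line 1: ['why', 'two', 'plate', 'early'] (min_width=19, slack=0)
Line 2: ['algorithm', 'music', 'an'] (min_width=18, slack=1)
Line 3: ['my', 'golden', 'rock'] (min_width=14, slack=5)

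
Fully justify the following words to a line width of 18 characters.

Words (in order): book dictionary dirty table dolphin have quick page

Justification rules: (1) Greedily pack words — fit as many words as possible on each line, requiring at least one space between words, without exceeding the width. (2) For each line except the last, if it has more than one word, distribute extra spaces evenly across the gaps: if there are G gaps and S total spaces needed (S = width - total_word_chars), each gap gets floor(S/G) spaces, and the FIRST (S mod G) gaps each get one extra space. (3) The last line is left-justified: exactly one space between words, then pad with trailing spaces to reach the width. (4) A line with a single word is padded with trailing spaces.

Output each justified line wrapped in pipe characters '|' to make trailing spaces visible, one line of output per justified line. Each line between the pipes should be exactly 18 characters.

Answer: |book    dictionary|
|dirty        table|
|dolphin have quick|
|page              |

Derivation:
Line 1: ['book', 'dictionary'] (min_width=15, slack=3)
Line 2: ['dirty', 'table'] (min_width=11, slack=7)
Line 3: ['dolphin', 'have', 'quick'] (min_width=18, slack=0)
Line 4: ['page'] (min_width=4, slack=14)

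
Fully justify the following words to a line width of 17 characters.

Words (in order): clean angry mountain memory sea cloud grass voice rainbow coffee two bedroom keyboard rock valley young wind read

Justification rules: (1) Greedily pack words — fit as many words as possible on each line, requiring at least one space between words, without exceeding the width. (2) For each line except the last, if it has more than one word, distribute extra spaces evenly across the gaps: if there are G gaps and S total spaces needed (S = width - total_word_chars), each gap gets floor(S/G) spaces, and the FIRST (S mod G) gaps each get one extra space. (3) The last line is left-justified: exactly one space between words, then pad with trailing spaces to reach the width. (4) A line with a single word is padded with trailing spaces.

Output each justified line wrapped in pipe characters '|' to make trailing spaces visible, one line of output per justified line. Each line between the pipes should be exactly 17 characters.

Answer: |clean       angry|
|mountain   memory|
|sea  cloud  grass|
|voice     rainbow|
|coffee        two|
|bedroom  keyboard|
|rock valley young|
|wind read        |

Derivation:
Line 1: ['clean', 'angry'] (min_width=11, slack=6)
Line 2: ['mountain', 'memory'] (min_width=15, slack=2)
Line 3: ['sea', 'cloud', 'grass'] (min_width=15, slack=2)
Line 4: ['voice', 'rainbow'] (min_width=13, slack=4)
Line 5: ['coffee', 'two'] (min_width=10, slack=7)
Line 6: ['bedroom', 'keyboard'] (min_width=16, slack=1)
Line 7: ['rock', 'valley', 'young'] (min_width=17, slack=0)
Line 8: ['wind', 'read'] (min_width=9, slack=8)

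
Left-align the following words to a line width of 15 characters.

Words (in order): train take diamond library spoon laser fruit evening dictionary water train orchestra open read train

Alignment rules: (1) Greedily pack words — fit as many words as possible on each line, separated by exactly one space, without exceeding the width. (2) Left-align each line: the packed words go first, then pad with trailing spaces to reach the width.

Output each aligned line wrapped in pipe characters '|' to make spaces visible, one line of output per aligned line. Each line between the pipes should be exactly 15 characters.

Answer: |train take     |
|diamond library|
|spoon laser    |
|fruit evening  |
|dictionary     |
|water train    |
|orchestra open |
|read train     |

Derivation:
Line 1: ['train', 'take'] (min_width=10, slack=5)
Line 2: ['diamond', 'library'] (min_width=15, slack=0)
Line 3: ['spoon', 'laser'] (min_width=11, slack=4)
Line 4: ['fruit', 'evening'] (min_width=13, slack=2)
Line 5: ['dictionary'] (min_width=10, slack=5)
Line 6: ['water', 'train'] (min_width=11, slack=4)
Line 7: ['orchestra', 'open'] (min_width=14, slack=1)
Line 8: ['read', 'train'] (min_width=10, slack=5)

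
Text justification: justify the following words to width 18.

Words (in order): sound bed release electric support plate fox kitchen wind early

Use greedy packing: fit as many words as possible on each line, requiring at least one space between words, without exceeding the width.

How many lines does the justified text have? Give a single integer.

Line 1: ['sound', 'bed', 'release'] (min_width=17, slack=1)
Line 2: ['electric', 'support'] (min_width=16, slack=2)
Line 3: ['plate', 'fox', 'kitchen'] (min_width=17, slack=1)
Line 4: ['wind', 'early'] (min_width=10, slack=8)
Total lines: 4

Answer: 4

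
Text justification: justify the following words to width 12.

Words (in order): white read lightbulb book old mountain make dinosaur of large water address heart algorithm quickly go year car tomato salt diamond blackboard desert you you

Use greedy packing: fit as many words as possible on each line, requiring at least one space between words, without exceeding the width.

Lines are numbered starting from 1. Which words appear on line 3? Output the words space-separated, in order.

Answer: book old

Derivation:
Line 1: ['white', 'read'] (min_width=10, slack=2)
Line 2: ['lightbulb'] (min_width=9, slack=3)
Line 3: ['book', 'old'] (min_width=8, slack=4)
Line 4: ['mountain'] (min_width=8, slack=4)
Line 5: ['make'] (min_width=4, slack=8)
Line 6: ['dinosaur', 'of'] (min_width=11, slack=1)
Line 7: ['large', 'water'] (min_width=11, slack=1)
Line 8: ['address'] (min_width=7, slack=5)
Line 9: ['heart'] (min_width=5, slack=7)
Line 10: ['algorithm'] (min_width=9, slack=3)
Line 11: ['quickly', 'go'] (min_width=10, slack=2)
Line 12: ['year', 'car'] (min_width=8, slack=4)
Line 13: ['tomato', 'salt'] (min_width=11, slack=1)
Line 14: ['diamond'] (min_width=7, slack=5)
Line 15: ['blackboard'] (min_width=10, slack=2)
Line 16: ['desert', 'you'] (min_width=10, slack=2)
Line 17: ['you'] (min_width=3, slack=9)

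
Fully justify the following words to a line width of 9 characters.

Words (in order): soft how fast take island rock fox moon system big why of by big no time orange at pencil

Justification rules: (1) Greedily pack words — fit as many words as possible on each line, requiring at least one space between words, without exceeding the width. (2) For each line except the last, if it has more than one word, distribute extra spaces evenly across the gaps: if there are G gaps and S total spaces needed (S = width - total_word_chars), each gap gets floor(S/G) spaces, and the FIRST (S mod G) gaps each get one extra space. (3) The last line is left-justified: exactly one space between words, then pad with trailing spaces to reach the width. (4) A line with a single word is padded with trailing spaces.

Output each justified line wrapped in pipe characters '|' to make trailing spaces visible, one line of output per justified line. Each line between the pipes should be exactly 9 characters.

Answer: |soft  how|
|fast take|
|island   |
|rock  fox|
|moon     |
|system   |
|big   why|
|of by big|
|no   time|
|orange at|
|pencil   |

Derivation:
Line 1: ['soft', 'how'] (min_width=8, slack=1)
Line 2: ['fast', 'take'] (min_width=9, slack=0)
Line 3: ['island'] (min_width=6, slack=3)
Line 4: ['rock', 'fox'] (min_width=8, slack=1)
Line 5: ['moon'] (min_width=4, slack=5)
Line 6: ['system'] (min_width=6, slack=3)
Line 7: ['big', 'why'] (min_width=7, slack=2)
Line 8: ['of', 'by', 'big'] (min_width=9, slack=0)
Line 9: ['no', 'time'] (min_width=7, slack=2)
Line 10: ['orange', 'at'] (min_width=9, slack=0)
Line 11: ['pencil'] (min_width=6, slack=3)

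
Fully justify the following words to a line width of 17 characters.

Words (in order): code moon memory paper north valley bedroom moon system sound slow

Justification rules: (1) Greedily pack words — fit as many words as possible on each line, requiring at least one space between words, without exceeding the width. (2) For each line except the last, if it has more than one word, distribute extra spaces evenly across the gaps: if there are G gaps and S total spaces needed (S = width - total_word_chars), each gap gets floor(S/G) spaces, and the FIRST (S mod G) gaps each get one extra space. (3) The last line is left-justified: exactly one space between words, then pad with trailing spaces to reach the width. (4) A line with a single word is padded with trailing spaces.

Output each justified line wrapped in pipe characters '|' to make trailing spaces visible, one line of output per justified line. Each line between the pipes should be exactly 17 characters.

Line 1: ['code', 'moon', 'memory'] (min_width=16, slack=1)
Line 2: ['paper', 'north'] (min_width=11, slack=6)
Line 3: ['valley', 'bedroom'] (min_width=14, slack=3)
Line 4: ['moon', 'system', 'sound'] (min_width=17, slack=0)
Line 5: ['slow'] (min_width=4, slack=13)

Answer: |code  moon memory|
|paper       north|
|valley    bedroom|
|moon system sound|
|slow             |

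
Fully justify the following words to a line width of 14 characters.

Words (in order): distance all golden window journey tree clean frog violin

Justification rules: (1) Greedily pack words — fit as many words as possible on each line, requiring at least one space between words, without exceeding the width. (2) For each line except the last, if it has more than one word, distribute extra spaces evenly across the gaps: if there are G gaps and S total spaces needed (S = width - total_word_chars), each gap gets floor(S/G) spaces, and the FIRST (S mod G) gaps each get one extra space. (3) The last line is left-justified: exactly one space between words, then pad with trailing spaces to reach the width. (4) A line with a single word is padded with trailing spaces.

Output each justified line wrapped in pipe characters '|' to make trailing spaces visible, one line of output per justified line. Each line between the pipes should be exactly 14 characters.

Answer: |distance   all|
|golden  window|
|journey   tree|
|clean     frog|
|violin        |

Derivation:
Line 1: ['distance', 'all'] (min_width=12, slack=2)
Line 2: ['golden', 'window'] (min_width=13, slack=1)
Line 3: ['journey', 'tree'] (min_width=12, slack=2)
Line 4: ['clean', 'frog'] (min_width=10, slack=4)
Line 5: ['violin'] (min_width=6, slack=8)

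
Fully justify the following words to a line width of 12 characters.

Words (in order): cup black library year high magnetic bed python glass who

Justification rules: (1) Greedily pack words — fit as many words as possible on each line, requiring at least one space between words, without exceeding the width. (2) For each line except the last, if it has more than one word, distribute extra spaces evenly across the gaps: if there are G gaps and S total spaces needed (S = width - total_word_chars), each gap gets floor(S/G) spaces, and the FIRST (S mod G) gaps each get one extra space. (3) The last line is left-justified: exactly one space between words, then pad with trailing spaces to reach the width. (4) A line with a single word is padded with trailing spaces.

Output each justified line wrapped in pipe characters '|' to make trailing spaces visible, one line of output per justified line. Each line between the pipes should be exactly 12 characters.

Answer: |cup    black|
|library year|
|high        |
|magnetic bed|
|python glass|
|who         |

Derivation:
Line 1: ['cup', 'black'] (min_width=9, slack=3)
Line 2: ['library', 'year'] (min_width=12, slack=0)
Line 3: ['high'] (min_width=4, slack=8)
Line 4: ['magnetic', 'bed'] (min_width=12, slack=0)
Line 5: ['python', 'glass'] (min_width=12, slack=0)
Line 6: ['who'] (min_width=3, slack=9)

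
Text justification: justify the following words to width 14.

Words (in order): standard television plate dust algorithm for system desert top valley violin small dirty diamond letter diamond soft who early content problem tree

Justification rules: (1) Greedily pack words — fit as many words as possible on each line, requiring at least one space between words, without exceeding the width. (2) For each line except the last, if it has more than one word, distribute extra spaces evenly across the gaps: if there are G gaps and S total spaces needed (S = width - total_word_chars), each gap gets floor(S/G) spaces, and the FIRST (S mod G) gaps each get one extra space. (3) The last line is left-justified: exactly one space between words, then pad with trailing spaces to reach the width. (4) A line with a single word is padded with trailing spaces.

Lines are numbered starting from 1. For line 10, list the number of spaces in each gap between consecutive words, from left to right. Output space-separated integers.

Answer: 1 1

Derivation:
Line 1: ['standard'] (min_width=8, slack=6)
Line 2: ['television'] (min_width=10, slack=4)
Line 3: ['plate', 'dust'] (min_width=10, slack=4)
Line 4: ['algorithm', 'for'] (min_width=13, slack=1)
Line 5: ['system', 'desert'] (min_width=13, slack=1)
Line 6: ['top', 'valley'] (min_width=10, slack=4)
Line 7: ['violin', 'small'] (min_width=12, slack=2)
Line 8: ['dirty', 'diamond'] (min_width=13, slack=1)
Line 9: ['letter', 'diamond'] (min_width=14, slack=0)
Line 10: ['soft', 'who', 'early'] (min_width=14, slack=0)
Line 11: ['content'] (min_width=7, slack=7)
Line 12: ['problem', 'tree'] (min_width=12, slack=2)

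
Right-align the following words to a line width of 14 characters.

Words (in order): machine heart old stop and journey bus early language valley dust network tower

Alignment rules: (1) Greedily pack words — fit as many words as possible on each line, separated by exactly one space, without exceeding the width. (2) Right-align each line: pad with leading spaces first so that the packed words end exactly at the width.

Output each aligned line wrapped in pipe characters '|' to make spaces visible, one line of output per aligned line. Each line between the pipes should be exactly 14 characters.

Line 1: ['machine', 'heart'] (min_width=13, slack=1)
Line 2: ['old', 'stop', 'and'] (min_width=12, slack=2)
Line 3: ['journey', 'bus'] (min_width=11, slack=3)
Line 4: ['early', 'language'] (min_width=14, slack=0)
Line 5: ['valley', 'dust'] (min_width=11, slack=3)
Line 6: ['network', 'tower'] (min_width=13, slack=1)

Answer: | machine heart|
|  old stop and|
|   journey bus|
|early language|
|   valley dust|
| network tower|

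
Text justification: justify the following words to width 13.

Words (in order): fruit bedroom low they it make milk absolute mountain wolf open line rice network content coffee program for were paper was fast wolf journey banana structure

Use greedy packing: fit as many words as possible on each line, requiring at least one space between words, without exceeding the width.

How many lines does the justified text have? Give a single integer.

Line 1: ['fruit', 'bedroom'] (min_width=13, slack=0)
Line 2: ['low', 'they', 'it'] (min_width=11, slack=2)
Line 3: ['make', 'milk'] (min_width=9, slack=4)
Line 4: ['absolute'] (min_width=8, slack=5)
Line 5: ['mountain', 'wolf'] (min_width=13, slack=0)
Line 6: ['open', 'line'] (min_width=9, slack=4)
Line 7: ['rice', 'network'] (min_width=12, slack=1)
Line 8: ['content'] (min_width=7, slack=6)
Line 9: ['coffee'] (min_width=6, slack=7)
Line 10: ['program', 'for'] (min_width=11, slack=2)
Line 11: ['were', 'paper'] (min_width=10, slack=3)
Line 12: ['was', 'fast', 'wolf'] (min_width=13, slack=0)
Line 13: ['journey'] (min_width=7, slack=6)
Line 14: ['banana'] (min_width=6, slack=7)
Line 15: ['structure'] (min_width=9, slack=4)
Total lines: 15

Answer: 15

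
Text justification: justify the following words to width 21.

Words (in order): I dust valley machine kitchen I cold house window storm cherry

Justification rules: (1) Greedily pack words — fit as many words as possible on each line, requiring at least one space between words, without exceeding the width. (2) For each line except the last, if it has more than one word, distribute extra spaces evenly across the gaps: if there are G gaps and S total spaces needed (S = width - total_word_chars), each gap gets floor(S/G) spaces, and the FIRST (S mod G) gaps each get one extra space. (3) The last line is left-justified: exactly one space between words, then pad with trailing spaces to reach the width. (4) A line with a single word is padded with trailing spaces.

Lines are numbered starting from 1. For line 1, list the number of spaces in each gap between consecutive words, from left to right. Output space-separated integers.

Answer: 1 1 1

Derivation:
Line 1: ['I', 'dust', 'valley', 'machine'] (min_width=21, slack=0)
Line 2: ['kitchen', 'I', 'cold', 'house'] (min_width=20, slack=1)
Line 3: ['window', 'storm', 'cherry'] (min_width=19, slack=2)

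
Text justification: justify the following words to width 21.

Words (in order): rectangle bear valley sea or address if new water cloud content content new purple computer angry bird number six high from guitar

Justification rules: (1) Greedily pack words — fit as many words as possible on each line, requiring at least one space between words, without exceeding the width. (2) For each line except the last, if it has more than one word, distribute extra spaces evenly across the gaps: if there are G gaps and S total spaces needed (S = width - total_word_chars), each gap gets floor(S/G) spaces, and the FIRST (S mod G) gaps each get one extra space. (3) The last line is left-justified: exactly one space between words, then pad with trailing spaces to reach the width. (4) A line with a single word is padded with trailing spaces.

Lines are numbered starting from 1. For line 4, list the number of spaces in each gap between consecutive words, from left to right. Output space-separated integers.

Line 1: ['rectangle', 'bear', 'valley'] (min_width=21, slack=0)
Line 2: ['sea', 'or', 'address', 'if', 'new'] (min_width=21, slack=0)
Line 3: ['water', 'cloud', 'content'] (min_width=19, slack=2)
Line 4: ['content', 'new', 'purple'] (min_width=18, slack=3)
Line 5: ['computer', 'angry', 'bird'] (min_width=19, slack=2)
Line 6: ['number', 'six', 'high', 'from'] (min_width=20, slack=1)
Line 7: ['guitar'] (min_width=6, slack=15)

Answer: 3 2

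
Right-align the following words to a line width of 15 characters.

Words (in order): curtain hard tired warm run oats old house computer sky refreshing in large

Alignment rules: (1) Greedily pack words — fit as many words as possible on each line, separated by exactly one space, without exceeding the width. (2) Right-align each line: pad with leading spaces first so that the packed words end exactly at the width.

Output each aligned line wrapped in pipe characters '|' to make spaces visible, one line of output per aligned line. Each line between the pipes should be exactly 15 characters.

Answer: |   curtain hard|
| tired warm run|
| oats old house|
|   computer sky|
|  refreshing in|
|          large|

Derivation:
Line 1: ['curtain', 'hard'] (min_width=12, slack=3)
Line 2: ['tired', 'warm', 'run'] (min_width=14, slack=1)
Line 3: ['oats', 'old', 'house'] (min_width=14, slack=1)
Line 4: ['computer', 'sky'] (min_width=12, slack=3)
Line 5: ['refreshing', 'in'] (min_width=13, slack=2)
Line 6: ['large'] (min_width=5, slack=10)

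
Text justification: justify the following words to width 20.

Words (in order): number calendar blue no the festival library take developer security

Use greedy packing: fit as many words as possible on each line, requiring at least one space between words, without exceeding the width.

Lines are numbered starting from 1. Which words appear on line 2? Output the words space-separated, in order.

Answer: no the festival

Derivation:
Line 1: ['number', 'calendar', 'blue'] (min_width=20, slack=0)
Line 2: ['no', 'the', 'festival'] (min_width=15, slack=5)
Line 3: ['library', 'take'] (min_width=12, slack=8)
Line 4: ['developer', 'security'] (min_width=18, slack=2)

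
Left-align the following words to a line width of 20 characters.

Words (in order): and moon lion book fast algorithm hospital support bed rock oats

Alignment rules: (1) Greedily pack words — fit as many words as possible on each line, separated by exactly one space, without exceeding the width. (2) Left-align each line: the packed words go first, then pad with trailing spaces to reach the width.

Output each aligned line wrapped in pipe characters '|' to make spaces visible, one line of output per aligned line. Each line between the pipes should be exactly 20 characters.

Line 1: ['and', 'moon', 'lion', 'book'] (min_width=18, slack=2)
Line 2: ['fast', 'algorithm'] (min_width=14, slack=6)
Line 3: ['hospital', 'support', 'bed'] (min_width=20, slack=0)
Line 4: ['rock', 'oats'] (min_width=9, slack=11)

Answer: |and moon lion book  |
|fast algorithm      |
|hospital support bed|
|rock oats           |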